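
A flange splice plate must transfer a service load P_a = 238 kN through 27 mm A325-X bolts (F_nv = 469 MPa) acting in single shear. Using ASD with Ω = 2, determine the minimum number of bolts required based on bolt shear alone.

2 bolts

A_b = π·27²/4 = 572.6 mm².
Per-bolt allowable strength R_n/Ω = 469 × 572.6 × 1 / 1000 / 2 = 134.3 kN.
n ≥ 238 / 134.3 = 1.773 → use 2 bolts.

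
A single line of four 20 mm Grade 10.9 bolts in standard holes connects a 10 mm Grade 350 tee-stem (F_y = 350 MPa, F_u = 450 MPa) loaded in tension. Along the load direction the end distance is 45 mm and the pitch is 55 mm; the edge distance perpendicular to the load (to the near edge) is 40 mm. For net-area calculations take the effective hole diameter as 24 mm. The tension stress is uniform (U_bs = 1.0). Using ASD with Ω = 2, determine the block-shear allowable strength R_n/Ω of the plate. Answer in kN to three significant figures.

Shear plane L_v = 45 + 3·55 = 210 mm; A_gv = 210 × 10 = 2100 mm².
A_nv = (210 − 3.5·24) × 10 = 1260 mm².
A_nt = (40 − 0.5·24) × 10 = 280 mm².
0.6 F_u A_nv = 340.2 kN; 0.6 F_y A_gv = 441 kN → shear rupture governs the shear term.
R_n = 340.2 + 1.0 × 450 × 280 / 1000 = 466.2 kN.
Allowable strength R_n/Ω = 466.2 / 2 = 233 kN.

233 kN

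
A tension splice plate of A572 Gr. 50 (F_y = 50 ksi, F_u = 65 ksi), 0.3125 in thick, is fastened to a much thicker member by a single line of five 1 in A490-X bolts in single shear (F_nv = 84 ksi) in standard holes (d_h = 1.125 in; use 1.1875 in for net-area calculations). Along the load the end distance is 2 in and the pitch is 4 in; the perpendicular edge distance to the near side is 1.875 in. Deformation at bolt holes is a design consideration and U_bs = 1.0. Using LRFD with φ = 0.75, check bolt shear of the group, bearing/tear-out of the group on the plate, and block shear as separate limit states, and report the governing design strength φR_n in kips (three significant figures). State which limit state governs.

Bolt shear: A_b = π·1²/4 = 0.7854 in²; R_n = 84 × 0.7854 × 5 × 1 = 329.9 kips → 0.75 × 329.9 = 247 kips.
Bearing: edge l_c = 1.438, r_n = 35.04 kips; interior l_c = 2.875, r_n = 48.75 kips; R_n = 35.04 + 4·48.75 = 230 kips → 173 kips.
Block shear: A_gv = 5.625, A_nv = 3.955, A_nt = 0.4004 in²; R_n = min(0.6F_uA_nv, 0.6F_yA_gv) + U_bs·F_u·A_nt = 180.3 kips → 135 kips.
Block shear governs: 135 kips.

135 kips (block shear governs)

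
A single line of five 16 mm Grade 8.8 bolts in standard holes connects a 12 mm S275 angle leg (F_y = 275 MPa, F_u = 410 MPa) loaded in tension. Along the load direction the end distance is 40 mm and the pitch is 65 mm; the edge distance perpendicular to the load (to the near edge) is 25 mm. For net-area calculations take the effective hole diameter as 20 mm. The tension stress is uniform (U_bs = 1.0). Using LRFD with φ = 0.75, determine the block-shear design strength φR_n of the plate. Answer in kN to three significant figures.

Shear plane L_v = 40 + 4·65 = 300 mm; A_gv = 300 × 12 = 3600 mm².
A_nv = (300 − 4.5·20) × 12 = 2520 mm².
A_nt = (25 − 0.5·20) × 12 = 180 mm².
0.6 F_u A_nv = 619.9 kN; 0.6 F_y A_gv = 594 kN → shear yielding governs the shear term.
R_n = 594 + 1.0 × 410 × 180 / 1000 = 667.8 kN.
Design strength φR_n = 0.75 × 667.8 = 501 kN.

501 kN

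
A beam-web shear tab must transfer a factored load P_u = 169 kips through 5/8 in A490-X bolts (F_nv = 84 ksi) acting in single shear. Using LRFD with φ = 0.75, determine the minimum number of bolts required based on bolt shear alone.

9 bolts

A_b = π·0.625²/4 = 0.3068 in².
Per-bolt design strength φR_n = 0.75 × 84 × 0.3068 × 1 = 19.33 kips.
n ≥ 169 / 19.33 = 8.744 → use 9 bolts.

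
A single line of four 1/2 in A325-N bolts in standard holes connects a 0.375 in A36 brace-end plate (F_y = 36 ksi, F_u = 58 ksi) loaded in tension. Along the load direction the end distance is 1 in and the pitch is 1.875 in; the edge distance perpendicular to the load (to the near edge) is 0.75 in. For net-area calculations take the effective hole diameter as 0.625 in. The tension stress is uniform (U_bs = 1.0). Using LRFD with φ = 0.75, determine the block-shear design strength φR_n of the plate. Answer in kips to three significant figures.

Shear plane L_v = 1 + 3·1.875 = 6.625 in; A_gv = 6.625 × 0.375 = 2.484 in².
A_nv = (6.625 − 3.5·0.625) × 0.375 = 1.664 in².
A_nt = (0.75 − 0.5·0.625) × 0.375 = 0.1641 in².
0.6 F_u A_nv = 57.91 kips; 0.6 F_y A_gv = 53.66 kips → shear yielding governs the shear term.
R_n = 53.66 + 1.0 × 58 × 0.1641 = 63.18 kips.
Design strength φR_n = 0.75 × 63.18 = 47.4 kips.

47.4 kips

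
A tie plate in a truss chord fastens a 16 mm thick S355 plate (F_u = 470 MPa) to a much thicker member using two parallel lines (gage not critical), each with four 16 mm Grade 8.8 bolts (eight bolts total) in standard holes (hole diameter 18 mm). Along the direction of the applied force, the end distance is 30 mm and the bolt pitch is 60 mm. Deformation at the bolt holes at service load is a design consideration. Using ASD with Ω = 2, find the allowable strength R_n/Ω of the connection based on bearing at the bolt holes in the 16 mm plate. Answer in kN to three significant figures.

Per bolt r_n = 1.2 l_c t F_u ≤ 2.4 d t F_u; upper limit = 2.4 × 16 × 16 × 470 / 1000 = 288.8 kN.
Edge bolt: l_c = 30 − 18/2 = 21 mm → 1.2 × 21 × 16 × 470 / 1000 = 189.5 → r_n = 189.5 kN.
Interior bolts: l_c = 60 − 18 = 42 mm → 1.2 × 42 × 16 × 470 / 1000 = 379 → r_n = 288.8 kN.
R_n = 2 × 189.5 + 6 × 288.8 = 2112 kN.
Allowable strength R_n/Ω = 2112 / 2 = 1060 kN.

1060 kN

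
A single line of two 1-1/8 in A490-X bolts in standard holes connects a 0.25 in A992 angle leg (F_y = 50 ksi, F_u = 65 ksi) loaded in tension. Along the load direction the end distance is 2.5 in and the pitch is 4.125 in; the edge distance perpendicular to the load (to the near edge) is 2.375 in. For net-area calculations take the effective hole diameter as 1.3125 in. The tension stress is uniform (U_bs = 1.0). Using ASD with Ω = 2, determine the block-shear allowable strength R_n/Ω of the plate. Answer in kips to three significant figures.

Shear plane L_v = 2.5 + 1·4.125 = 6.625 in; A_gv = 6.625 × 0.25 = 1.656 in².
A_nv = (6.625 − 1.5·1.3125) × 0.25 = 1.164 in².
A_nt = (2.375 − 0.5·1.3125) × 0.25 = 0.4297 in².
0.6 F_u A_nv = 45.4 kips; 0.6 F_y A_gv = 49.69 kips → shear rupture governs the shear term.
R_n = 45.4 + 1.0 × 65 × 0.4297 = 73.33 kips.
Allowable strength R_n/Ω = 73.33 / 2 = 36.7 kips.

36.7 kips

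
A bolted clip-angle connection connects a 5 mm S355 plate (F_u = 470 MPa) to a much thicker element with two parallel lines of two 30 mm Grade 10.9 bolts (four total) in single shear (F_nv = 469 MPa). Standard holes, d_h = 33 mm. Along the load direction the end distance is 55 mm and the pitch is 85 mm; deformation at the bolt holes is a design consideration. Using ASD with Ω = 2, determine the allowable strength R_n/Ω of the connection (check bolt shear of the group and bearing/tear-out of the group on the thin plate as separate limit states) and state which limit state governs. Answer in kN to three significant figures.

Bolt shear: A_b = π·30²/4 = 706.9 mm²; R_n = 469 × 706.9 × 4 × 1 / 1000 = 1326 kN → 1326 / 2 = 663 kN.
Bearing (1.2 l_c t F_u ≤ 2.4 d t F_u): upper limit = 2.4·30·5·470 / 1000 = 169.2 kN.
  Edge l_c = 55 − 33/2 = 38.5 → r_n = 108.6 kN; interior l_c = 85 − 33 = 52 → r_n = 146.6 kN.
  R_n,bearing = 2·108.6 + 2·146.6 = 510.4 kN → 510.4 / 2 = 255 kN.
Bearing governs: 255 kN.

255 kN (bearing governs)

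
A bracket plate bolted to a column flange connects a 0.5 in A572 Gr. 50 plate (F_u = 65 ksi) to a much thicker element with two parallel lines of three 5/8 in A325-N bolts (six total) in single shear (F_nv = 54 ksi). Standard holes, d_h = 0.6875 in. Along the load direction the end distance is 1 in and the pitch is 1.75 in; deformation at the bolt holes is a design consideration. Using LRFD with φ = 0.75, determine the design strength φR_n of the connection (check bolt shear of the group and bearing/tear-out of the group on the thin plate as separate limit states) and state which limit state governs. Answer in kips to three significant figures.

74.6 kips (bolt shear governs)

Bolt shear: A_b = π·0.625²/4 = 0.3068 in²; R_n = 54 × 0.3068 × 6 × 1 = 99.4 kips → 0.75 × 99.4 = 74.6 kips.
Bearing (1.2 l_c t F_u ≤ 2.4 d t F_u): upper limit = 2.4·0.625·0.5·65 = 48.75 kips.
  Edge l_c = 1 − 0.6875/2 = 0.6562 → r_n = 25.59 kips; interior l_c = 1.75 − 0.6875 = 1.062 → r_n = 41.44 kips.
  R_n,bearing = 2·25.59 + 4·41.44 = 216.9 kips → 0.75 × 216.9 = 163 kips.
Bolt shear governs: 74.6 kips.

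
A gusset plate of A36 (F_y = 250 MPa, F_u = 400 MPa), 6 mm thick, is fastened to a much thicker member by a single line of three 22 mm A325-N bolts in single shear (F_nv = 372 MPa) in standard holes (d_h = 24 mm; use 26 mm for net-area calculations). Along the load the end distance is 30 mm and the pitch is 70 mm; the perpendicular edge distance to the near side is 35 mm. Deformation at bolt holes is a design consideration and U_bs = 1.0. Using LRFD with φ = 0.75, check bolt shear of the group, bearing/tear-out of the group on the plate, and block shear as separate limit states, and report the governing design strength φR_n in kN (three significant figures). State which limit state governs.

153 kN (block shear governs)

Bolt shear: A_b = π·22²/4 = 380.1 mm²; R_n = 372 × 380.1 × 3 × 1 / 1000 = 424.2 kN → 0.75 × 424.2 = 318 kN.
Bearing: edge l_c = 18, r_n = 51.84 kN; interior l_c = 46, r_n = 126.7 kN; R_n = 51.84 + 2·126.7 = 305.3 kN → 229 kN.
Block shear: A_gv = 1020, A_nv = 630, A_nt = 132 mm²; R_n = min(0.6F_uA_nv, 0.6F_yA_gv) + U_bs·F_u·A_nt = 204 kN → 153 kN.
Block shear governs: 153 kN.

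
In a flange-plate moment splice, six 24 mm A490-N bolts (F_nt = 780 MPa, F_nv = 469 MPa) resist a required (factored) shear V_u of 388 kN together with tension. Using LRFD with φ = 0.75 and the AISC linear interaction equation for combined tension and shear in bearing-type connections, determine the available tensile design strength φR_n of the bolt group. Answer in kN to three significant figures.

A_b = π·24²/4 = 452.4 mm²; f_rv = 388 × 1000 / (6 × 452.4) = 142.9 MPa.
F'_nt = 1.3 F_nt − (F_nt / φF_nv) f_rv = 1.3·780 − (780/(0.75·469))·142.9 = 697 MPa, capped at F_nt → F'_nt = 697 MPa.
R_n = F'_nt · A_b · n = 697 × 452.4 × 6 / 1000 = 1892 kN.
Design strength φR_n = 0.75 × 1892 = 1420 kN.

1420 kN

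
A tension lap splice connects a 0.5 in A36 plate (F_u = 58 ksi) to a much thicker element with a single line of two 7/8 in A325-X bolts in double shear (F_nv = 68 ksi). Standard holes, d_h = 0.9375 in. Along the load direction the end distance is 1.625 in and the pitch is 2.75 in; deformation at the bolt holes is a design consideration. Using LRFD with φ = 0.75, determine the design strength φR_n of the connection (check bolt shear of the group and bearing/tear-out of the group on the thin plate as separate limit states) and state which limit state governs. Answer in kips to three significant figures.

Bolt shear: A_b = π·0.875²/4 = 0.6013 in²; R_n = 68 × 0.6013 × 2 × 2 = 163.6 kips → 0.75 × 163.6 = 123 kips.
Bearing (1.2 l_c t F_u ≤ 2.4 d t F_u): upper limit = 2.4·0.875·0.5·58 = 60.9 kips.
  Edge l_c = 1.625 − 0.9375/2 = 1.156 → r_n = 40.24 kips; interior l_c = 2.75 − 0.9375 = 1.812 → r_n = 60.9 kips.
  R_n,bearing = 1·40.24 + 1·60.9 = 101.1 kips → 0.75 × 101.1 = 75.9 kips.
Bearing governs: 75.9 kips.

75.9 kips (bearing governs)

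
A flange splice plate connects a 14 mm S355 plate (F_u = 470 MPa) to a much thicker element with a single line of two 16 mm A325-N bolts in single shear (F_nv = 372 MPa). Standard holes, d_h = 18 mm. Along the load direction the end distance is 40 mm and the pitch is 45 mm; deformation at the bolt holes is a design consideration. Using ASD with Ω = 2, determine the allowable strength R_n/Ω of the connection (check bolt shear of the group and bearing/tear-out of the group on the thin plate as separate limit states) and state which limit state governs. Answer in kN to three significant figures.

74.8 kN (bolt shear governs)

Bolt shear: A_b = π·16²/4 = 201.1 mm²; R_n = 372 × 201.1 × 2 × 1 / 1000 = 149.6 kN → 149.6 / 2 = 74.8 kN.
Bearing (1.2 l_c t F_u ≤ 2.4 d t F_u): upper limit = 2.4·16·14·470 / 1000 = 252.7 kN.
  Edge l_c = 40 − 18/2 = 31 → r_n = 244.8 kN; interior l_c = 45 − 18 = 27 → r_n = 213.2 kN.
  R_n,bearing = 1·244.8 + 1·213.2 = 458 kN → 458 / 2 = 229 kN.
Bolt shear governs: 74.8 kN.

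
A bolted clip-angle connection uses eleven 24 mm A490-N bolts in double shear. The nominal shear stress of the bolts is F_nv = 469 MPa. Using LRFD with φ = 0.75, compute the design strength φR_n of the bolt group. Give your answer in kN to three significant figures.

A_b = π × 24² / 4 = 452.4 mm².
R_n = F_nv · A_b · n · n_s = 469 × 452.4 × 11 × 2 / 1000 = 4668 kN.
Design strength φR_n = 0.75 × 4668 = 3500 kN.

3500 kN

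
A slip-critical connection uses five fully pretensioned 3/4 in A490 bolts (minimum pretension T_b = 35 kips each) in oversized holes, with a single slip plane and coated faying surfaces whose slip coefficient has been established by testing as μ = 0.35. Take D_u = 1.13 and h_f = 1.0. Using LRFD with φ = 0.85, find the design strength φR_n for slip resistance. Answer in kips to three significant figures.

R_n = μ · D_u · h_f · T_b · n_s · n_b = 0.35 × 1.13 × 1.0 × 35 × 1 × 5 = 69.21 kips.
Design strength φR_n = 0.85 × 69.21 = 58.8 kips.

58.8 kips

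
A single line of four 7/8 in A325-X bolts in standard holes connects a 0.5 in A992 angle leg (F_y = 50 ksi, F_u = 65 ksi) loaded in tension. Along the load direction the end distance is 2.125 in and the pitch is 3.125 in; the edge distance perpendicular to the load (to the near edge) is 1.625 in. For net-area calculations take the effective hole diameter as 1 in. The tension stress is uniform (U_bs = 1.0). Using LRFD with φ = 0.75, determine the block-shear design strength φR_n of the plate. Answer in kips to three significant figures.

144 kips

Shear plane L_v = 2.125 + 3·3.125 = 11.5 in; A_gv = 11.5 × 0.5 = 5.75 in².
A_nv = (11.5 − 3.5·1) × 0.5 = 4 in².
A_nt = (1.625 − 0.5·1) × 0.5 = 0.5625 in².
0.6 F_u A_nv = 156 kips; 0.6 F_y A_gv = 172.5 kips → shear rupture governs the shear term.
R_n = 156 + 1.0 × 65 × 0.5625 = 192.6 kips.
Design strength φR_n = 0.75 × 192.6 = 144 kips.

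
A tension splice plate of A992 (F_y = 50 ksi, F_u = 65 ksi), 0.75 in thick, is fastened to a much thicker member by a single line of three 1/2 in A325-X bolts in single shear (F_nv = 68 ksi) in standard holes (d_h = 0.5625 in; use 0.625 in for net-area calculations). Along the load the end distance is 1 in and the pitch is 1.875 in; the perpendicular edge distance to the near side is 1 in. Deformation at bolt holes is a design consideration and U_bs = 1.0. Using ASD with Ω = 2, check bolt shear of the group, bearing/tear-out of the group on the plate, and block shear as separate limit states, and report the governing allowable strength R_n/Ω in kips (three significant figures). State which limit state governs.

Bolt shear: A_b = π·0.5²/4 = 0.1963 in²; R_n = 68 × 0.1963 × 3 × 1 = 40.06 kips → 40.06 / 2 = 20 kips.
Bearing: edge l_c = 0.7188, r_n = 42.05 kips; interior l_c = 1.312, r_n = 58.5 kips; R_n = 42.05 + 2·58.5 = 159 kips → 79.5 kips.
Block shear: A_gv = 3.562, A_nv = 2.391, A_nt = 0.5156 in²; R_n = min(0.6F_uA_nv, 0.6F_yA_gv) + U_bs·F_u·A_nt = 126.8 kips → 63.4 kips.
Bolt shear governs: 20 kips.

20 kips (bolt shear governs)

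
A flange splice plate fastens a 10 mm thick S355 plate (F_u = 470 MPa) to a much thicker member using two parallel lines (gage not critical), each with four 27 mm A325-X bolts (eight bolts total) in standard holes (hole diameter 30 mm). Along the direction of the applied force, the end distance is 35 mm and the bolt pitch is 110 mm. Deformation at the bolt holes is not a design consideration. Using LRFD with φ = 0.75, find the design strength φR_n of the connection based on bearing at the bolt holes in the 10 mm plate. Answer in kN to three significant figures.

1920 kN

Per bolt r_n = 1.5 l_c t F_u ≤ 3.0 d t F_u; upper limit = 3.0 × 27 × 10 × 470 / 1000 = 380.7 kN.
Edge bolt: l_c = 35 − 30/2 = 20 mm → 1.5 × 20 × 10 × 470 / 1000 = 141 → r_n = 141 kN.
Interior bolts: l_c = 110 − 30 = 80 mm → 1.5 × 80 × 10 × 470 / 1000 = 564 → r_n = 380.7 kN.
R_n = 2 × 141 + 6 × 380.7 = 2566 kN.
Design strength φR_n = 0.75 × 2566 = 1920 kN.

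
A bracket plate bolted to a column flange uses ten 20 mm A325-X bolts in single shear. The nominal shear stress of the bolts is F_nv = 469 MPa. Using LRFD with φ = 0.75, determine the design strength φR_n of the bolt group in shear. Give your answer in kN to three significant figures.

A_b = π × 20² / 4 = 314.2 mm².
R_n = F_nv · A_b · n · n_s = 469 × 314.2 × 10 × 1 / 1000 = 1473 kN.
Design strength φR_n = 0.75 × 1473 = 1110 kN.

1110 kN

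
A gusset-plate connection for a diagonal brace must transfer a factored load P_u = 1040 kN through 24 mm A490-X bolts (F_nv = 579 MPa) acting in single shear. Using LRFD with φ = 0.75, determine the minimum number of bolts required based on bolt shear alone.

A_b = π·24²/4 = 452.4 mm².
Per-bolt design strength φR_n = 0.75 × 579 × 452.4 × 1 / 1000 = 196.5 kN.
n ≥ 1040 / 196.5 = 5.294 → use 6 bolts.

6 bolts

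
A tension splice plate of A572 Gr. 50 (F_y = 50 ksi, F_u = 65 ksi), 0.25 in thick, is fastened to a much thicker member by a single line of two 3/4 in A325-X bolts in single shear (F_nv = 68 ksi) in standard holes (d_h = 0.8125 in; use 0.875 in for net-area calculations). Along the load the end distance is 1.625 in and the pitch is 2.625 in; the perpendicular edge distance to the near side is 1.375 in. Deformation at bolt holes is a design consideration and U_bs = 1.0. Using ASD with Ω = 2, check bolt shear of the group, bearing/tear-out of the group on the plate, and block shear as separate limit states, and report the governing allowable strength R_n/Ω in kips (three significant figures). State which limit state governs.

21.9 kips (block shear governs)

Bolt shear: A_b = π·0.75²/4 = 0.4418 in²; R_n = 68 × 0.4418 × 2 × 1 = 60.08 kips → 60.08 / 2 = 30 kips.
Bearing: edge l_c = 1.219, r_n = 23.77 kips; interior l_c = 1.812, r_n = 29.25 kips; R_n = 23.77 + 1·29.25 = 53.02 kips → 26.5 kips.
Block shear: A_gv = 1.062, A_nv = 0.7344, A_nt = 0.2344 in²; R_n = min(0.6F_uA_nv, 0.6F_yA_gv) + U_bs·F_u·A_nt = 43.88 kips → 21.9 kips.
Block shear governs: 21.9 kips.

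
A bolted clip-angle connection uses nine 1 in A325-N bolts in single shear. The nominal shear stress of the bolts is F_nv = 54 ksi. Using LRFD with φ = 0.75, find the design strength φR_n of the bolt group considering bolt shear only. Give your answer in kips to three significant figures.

A_b = π × 1² / 4 = 0.7854 in².
R_n = F_nv · A_b · n · n_s = 54 × 0.7854 × 9 × 1 = 381.7 kips.
Design strength φR_n = 0.75 × 381.7 = 286 kips.

286 kips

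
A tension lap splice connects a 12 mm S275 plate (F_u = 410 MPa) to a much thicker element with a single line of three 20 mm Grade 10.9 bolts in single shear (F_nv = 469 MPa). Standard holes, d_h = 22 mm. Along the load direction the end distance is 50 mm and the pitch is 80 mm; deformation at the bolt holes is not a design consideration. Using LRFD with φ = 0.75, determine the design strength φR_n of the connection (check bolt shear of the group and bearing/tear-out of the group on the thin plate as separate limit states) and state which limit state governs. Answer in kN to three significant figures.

Bolt shear: A_b = π·20²/4 = 314.2 mm²; R_n = 469 × 314.2 × 3 × 1 / 1000 = 442 kN → 0.75 × 442 = 332 kN.
Bearing (1.5 l_c t F_u ≤ 3.0 d t F_u): upper limit = 3.0·20·12·410 / 1000 = 295.2 kN.
  Edge l_c = 50 − 22/2 = 39 → r_n = 287.8 kN; interior l_c = 80 − 22 = 58 → r_n = 295.2 kN.
  R_n,bearing = 1·287.8 + 2·295.2 = 878.2 kN → 0.75 × 878.2 = 659 kN.
Bolt shear governs: 332 kN.

332 kN (bolt shear governs)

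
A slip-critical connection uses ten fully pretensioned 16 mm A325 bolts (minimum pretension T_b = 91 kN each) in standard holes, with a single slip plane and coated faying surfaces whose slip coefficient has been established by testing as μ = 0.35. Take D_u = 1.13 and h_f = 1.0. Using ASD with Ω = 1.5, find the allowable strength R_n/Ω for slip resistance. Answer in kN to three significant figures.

240 kN

R_n = μ · D_u · h_f · T_b · n_s · n_b = 0.35 × 1.13 × 1.0 × 91 × 1 × 10 = 359.9 kN.
Allowable strength R_n/Ω = 359.9 / 1.5 = 240 kN.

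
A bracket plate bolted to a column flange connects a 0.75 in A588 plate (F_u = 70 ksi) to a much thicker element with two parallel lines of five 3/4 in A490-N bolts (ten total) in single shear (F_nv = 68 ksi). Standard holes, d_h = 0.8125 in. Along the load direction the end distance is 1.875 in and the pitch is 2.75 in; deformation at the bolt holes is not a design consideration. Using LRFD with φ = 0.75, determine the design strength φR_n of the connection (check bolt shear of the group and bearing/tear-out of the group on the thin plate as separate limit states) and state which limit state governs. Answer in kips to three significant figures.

Bolt shear: A_b = π·0.75²/4 = 0.4418 in²; R_n = 68 × 0.4418 × 10 × 1 = 300.4 kips → 0.75 × 300.4 = 225 kips.
Bearing (1.5 l_c t F_u ≤ 3.0 d t F_u): upper limit = 3.0·0.75·0.75·70 = 118.1 kips.
  Edge l_c = 1.875 − 0.8125/2 = 1.469 → r_n = 115.7 kips; interior l_c = 2.75 − 0.8125 = 1.938 → r_n = 118.1 kips.
  R_n,bearing = 2·115.7 + 8·118.1 = 1176 kips → 0.75 × 1176 = 882 kips.
Bolt shear governs: 225 kips.

225 kips (bolt shear governs)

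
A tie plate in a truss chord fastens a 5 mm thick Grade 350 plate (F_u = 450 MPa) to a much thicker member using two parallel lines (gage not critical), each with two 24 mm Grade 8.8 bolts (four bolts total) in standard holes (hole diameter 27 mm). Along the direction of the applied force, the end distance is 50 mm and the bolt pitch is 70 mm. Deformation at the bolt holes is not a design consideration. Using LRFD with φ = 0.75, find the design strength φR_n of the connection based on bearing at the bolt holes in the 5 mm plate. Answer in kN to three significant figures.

Per bolt r_n = 1.5 l_c t F_u ≤ 3.0 d t F_u; upper limit = 3.0 × 24 × 5 × 450 / 1000 = 162 kN.
Edge bolt: l_c = 50 − 27/2 = 36.5 mm → 1.5 × 36.5 × 5 × 450 / 1000 = 123.2 → r_n = 123.2 kN.
Interior bolts: l_c = 70 − 27 = 43 mm → 1.5 × 43 × 5 × 450 / 1000 = 145.1 → r_n = 145.1 kN.
R_n = 2 × 123.2 + 2 × 145.1 = 536.6 kN.
Design strength φR_n = 0.75 × 536.6 = 402 kN.

402 kN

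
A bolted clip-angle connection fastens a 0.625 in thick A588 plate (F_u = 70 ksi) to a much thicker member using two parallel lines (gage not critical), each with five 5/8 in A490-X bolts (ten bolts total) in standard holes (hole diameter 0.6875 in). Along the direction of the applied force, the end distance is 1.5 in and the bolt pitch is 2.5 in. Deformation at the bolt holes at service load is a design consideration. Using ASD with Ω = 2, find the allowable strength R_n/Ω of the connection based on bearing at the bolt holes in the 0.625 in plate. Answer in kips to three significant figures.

323 kips

Per bolt r_n = 1.2 l_c t F_u ≤ 2.4 d t F_u; upper limit = 2.4 × 0.625 × 0.625 × 70 = 65.62 kips.
Edge bolt: l_c = 1.5 − 0.6875/2 = 1.156 in → 1.2 × 1.156 × 0.625 × 70 = 60.7 → r_n = 60.7 kips.
Interior bolts: l_c = 2.5 − 0.6875 = 1.812 in → 1.2 × 1.812 × 0.625 × 70 = 95.16 → r_n = 65.62 kips.
R_n = 2 × 60.7 + 8 × 65.62 = 646.4 kips.
Allowable strength R_n/Ω = 646.4 / 2 = 323 kips.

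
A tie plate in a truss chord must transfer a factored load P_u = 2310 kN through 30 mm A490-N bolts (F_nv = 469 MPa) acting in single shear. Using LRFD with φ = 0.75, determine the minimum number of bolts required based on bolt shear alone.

A_b = π·30²/4 = 706.9 mm².
Per-bolt design strength φR_n = 0.75 × 469 × 706.9 × 1 / 1000 = 248.6 kN.
n ≥ 2310 / 248.6 = 9.291 → use 10 bolts.

10 bolts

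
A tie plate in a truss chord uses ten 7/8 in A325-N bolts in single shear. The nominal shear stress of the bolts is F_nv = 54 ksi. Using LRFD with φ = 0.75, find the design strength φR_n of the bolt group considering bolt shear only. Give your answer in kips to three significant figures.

244 kips

A_b = π × 0.875² / 4 = 0.6013 in².
R_n = F_nv · A_b · n · n_s = 54 × 0.6013 × 10 × 1 = 324.7 kips.
Design strength φR_n = 0.75 × 324.7 = 244 kips.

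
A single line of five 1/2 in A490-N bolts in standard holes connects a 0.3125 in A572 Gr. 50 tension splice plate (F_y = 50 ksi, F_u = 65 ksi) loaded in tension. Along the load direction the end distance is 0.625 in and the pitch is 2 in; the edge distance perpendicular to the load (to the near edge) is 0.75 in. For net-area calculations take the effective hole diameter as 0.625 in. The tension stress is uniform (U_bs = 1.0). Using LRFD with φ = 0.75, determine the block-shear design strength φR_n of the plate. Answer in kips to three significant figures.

Shear plane L_v = 0.625 + 4·2 = 8.625 in; A_gv = 8.625 × 0.3125 = 2.695 in².
A_nv = (8.625 − 4.5·0.625) × 0.3125 = 1.816 in².
A_nt = (0.75 − 0.5·0.625) × 0.3125 = 0.1367 in².
0.6 F_u A_nv = 70.84 kips; 0.6 F_y A_gv = 80.86 kips → shear rupture governs the shear term.
R_n = 70.84 + 1.0 × 65 × 0.1367 = 79.73 kips.
Design strength φR_n = 0.75 × 79.73 = 59.8 kips.

59.8 kips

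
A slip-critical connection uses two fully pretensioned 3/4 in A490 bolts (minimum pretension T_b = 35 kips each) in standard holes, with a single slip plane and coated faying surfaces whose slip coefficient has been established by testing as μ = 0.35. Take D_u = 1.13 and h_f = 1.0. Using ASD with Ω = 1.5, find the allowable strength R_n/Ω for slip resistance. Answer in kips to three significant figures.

R_n = μ · D_u · h_f · T_b · n_s · n_b = 0.35 × 1.13 × 1.0 × 35 × 1 × 2 = 27.68 kips.
Allowable strength R_n/Ω = 27.68 / 1.5 = 18.5 kips.

18.5 kips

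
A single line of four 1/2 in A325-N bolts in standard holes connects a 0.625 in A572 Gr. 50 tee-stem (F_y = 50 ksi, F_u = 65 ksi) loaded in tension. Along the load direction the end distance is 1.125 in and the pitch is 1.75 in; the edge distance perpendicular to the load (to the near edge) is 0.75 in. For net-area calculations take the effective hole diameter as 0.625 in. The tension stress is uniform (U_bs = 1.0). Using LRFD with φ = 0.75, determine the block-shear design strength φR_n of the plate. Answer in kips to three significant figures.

89.9 kips

Shear plane L_v = 1.125 + 3·1.75 = 6.375 in; A_gv = 6.375 × 0.625 = 3.984 in².
A_nv = (6.375 − 3.5·0.625) × 0.625 = 2.617 in².
A_nt = (0.75 − 0.5·0.625) × 0.625 = 0.2734 in².
0.6 F_u A_nv = 102.1 kips; 0.6 F_y A_gv = 119.5 kips → shear rupture governs the shear term.
R_n = 102.1 + 1.0 × 65 × 0.2734 = 119.8 kips.
Design strength φR_n = 0.75 × 119.8 = 89.9 kips.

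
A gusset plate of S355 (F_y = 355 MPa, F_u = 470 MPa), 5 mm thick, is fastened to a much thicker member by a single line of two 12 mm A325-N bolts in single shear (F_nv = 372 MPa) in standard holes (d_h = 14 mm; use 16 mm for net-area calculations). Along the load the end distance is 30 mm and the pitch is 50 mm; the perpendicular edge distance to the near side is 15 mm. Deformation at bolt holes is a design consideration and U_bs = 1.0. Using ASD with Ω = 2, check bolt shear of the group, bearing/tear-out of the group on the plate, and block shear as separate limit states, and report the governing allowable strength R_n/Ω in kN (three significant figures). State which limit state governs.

Bolt shear: A_b = π·12²/4 = 113.1 mm²; R_n = 372 × 113.1 × 2 × 1 / 1000 = 84.14 kN → 84.14 / 2 = 42.1 kN.
Bearing: edge l_c = 23, r_n = 64.86 kN; interior l_c = 36, r_n = 67.68 kN; R_n = 64.86 + 1·67.68 = 132.5 kN → 66.3 kN.
Block shear: A_gv = 400, A_nv = 280, A_nt = 35 mm²; R_n = min(0.6F_uA_nv, 0.6F_yA_gv) + U_bs·F_u·A_nt = 95.41 kN → 47.7 kN.
Bolt shear governs: 42.1 kN.

42.1 kN (bolt shear governs)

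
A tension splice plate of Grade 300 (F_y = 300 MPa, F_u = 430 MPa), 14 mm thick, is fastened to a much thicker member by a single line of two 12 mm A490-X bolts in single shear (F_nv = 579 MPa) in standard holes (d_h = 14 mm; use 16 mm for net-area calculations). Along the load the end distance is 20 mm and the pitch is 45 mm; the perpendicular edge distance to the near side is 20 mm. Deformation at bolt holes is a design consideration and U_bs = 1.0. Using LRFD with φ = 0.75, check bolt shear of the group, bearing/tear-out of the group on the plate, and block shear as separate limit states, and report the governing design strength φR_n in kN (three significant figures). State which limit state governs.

Bolt shear: A_b = π·12²/4 = 113.1 mm²; R_n = 579 × 113.1 × 2 × 1 / 1000 = 131 kN → 0.75 × 131 = 98.2 kN.
Bearing: edge l_c = 13, r_n = 93.91 kN; interior l_c = 31, r_n = 173.4 kN; R_n = 93.91 + 1·173.4 = 267.3 kN → 200 kN.
Block shear: A_gv = 910, A_nv = 574, A_nt = 168 mm²; R_n = min(0.6F_uA_nv, 0.6F_yA_gv) + U_bs·F_u·A_nt = 220.3 kN → 165 kN.
Bolt shear governs: 98.2 kN.

98.2 kN (bolt shear governs)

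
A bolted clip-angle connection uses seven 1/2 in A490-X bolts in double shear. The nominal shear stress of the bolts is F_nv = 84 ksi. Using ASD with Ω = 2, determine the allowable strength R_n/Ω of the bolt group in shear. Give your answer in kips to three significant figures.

115 kips

A_b = π × 0.5² / 4 = 0.1963 in².
R_n = F_nv · A_b · n · n_s = 84 × 0.1963 × 7 × 2 = 230.9 kips.
Allowable strength R_n/Ω = 230.9 / 2 = 115 kips.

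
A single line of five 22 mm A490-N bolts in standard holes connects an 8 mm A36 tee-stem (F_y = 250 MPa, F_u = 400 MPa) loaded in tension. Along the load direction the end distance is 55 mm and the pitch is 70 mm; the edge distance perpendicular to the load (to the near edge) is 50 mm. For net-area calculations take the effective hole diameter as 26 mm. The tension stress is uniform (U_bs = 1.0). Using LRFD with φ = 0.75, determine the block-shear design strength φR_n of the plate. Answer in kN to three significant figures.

390 kN

Shear plane L_v = 55 + 4·70 = 335 mm; A_gv = 335 × 8 = 2680 mm².
A_nv = (335 − 4.5·26) × 8 = 1744 mm².
A_nt = (50 − 0.5·26) × 8 = 296 mm².
0.6 F_u A_nv = 418.6 kN; 0.6 F_y A_gv = 402 kN → shear yielding governs the shear term.
R_n = 402 + 1.0 × 400 × 296 / 1000 = 520.4 kN.
Design strength φR_n = 0.75 × 520.4 = 390 kN.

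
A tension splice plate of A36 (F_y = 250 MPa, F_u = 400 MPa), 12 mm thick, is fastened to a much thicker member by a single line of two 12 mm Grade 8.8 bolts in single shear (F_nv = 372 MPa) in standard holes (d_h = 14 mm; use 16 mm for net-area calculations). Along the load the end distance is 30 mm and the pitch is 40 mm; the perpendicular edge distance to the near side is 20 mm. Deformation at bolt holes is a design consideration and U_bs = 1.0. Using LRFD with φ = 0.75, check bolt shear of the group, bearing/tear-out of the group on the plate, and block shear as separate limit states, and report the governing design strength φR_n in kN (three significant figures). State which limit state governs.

63.1 kN (bolt shear governs)

Bolt shear: A_b = π·12²/4 = 113.1 mm²; R_n = 372 × 113.1 × 2 × 1 / 1000 = 84.14 kN → 0.75 × 84.14 = 63.1 kN.
Bearing: edge l_c = 23, r_n = 132.5 kN; interior l_c = 26, r_n = 138.2 kN; R_n = 132.5 + 1·138.2 = 270.7 kN → 203 kN.
Block shear: A_gv = 840, A_nv = 552, A_nt = 144 mm²; R_n = min(0.6F_uA_nv, 0.6F_yA_gv) + U_bs·F_u·A_nt = 183.6 kN → 138 kN.
Bolt shear governs: 63.1 kN.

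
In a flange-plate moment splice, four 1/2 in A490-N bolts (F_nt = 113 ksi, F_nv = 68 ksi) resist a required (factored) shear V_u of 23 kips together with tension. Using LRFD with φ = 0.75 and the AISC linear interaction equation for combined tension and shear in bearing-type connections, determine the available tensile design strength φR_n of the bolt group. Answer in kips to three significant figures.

48.3 kips

A_b = π·0.5²/4 = 0.1963 in²; f_rv = 23 / (4 × 0.1963) = 29.28 ksi.
F'_nt = 1.3 F_nt − (F_nt / φF_nv) f_rv = 1.3·113 − (113/(0.75·68))·29.28 = 82.01 ksi, capped at F_nt → F'_nt = 82.01 ksi.
R_n = F'_nt · A_b · n = 82.01 × 0.1963 × 4 = 64.41 kips.
Design strength φR_n = 0.75 × 64.41 = 48.3 kips.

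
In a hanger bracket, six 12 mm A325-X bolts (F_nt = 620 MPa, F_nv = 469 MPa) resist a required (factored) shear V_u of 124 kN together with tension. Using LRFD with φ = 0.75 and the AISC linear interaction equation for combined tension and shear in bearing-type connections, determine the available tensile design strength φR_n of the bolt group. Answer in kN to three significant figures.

A_b = π·12²/4 = 113.1 mm²; f_rv = 124 × 1000 / (6 × 113.1) = 182.7 MPa.
F'_nt = 1.3 F_nt − (F_nt / φF_nv) f_rv = 1.3·620 − (620/(0.75·469))·182.7 = 483.9 MPa, capped at F_nt → F'_nt = 483.9 MPa.
R_n = F'_nt · A_b · n = 483.9 × 113.1 × 6 / 1000 = 328.4 kN.
Design strength φR_n = 0.75 × 328.4 = 246 kN.

246 kN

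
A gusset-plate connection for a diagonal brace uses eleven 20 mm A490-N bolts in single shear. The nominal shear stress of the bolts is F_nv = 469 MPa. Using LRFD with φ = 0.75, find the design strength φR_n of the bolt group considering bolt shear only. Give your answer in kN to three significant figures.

1220 kN

A_b = π × 20² / 4 = 314.2 mm².
R_n = F_nv · A_b · n · n_s = 469 × 314.2 × 11 × 1 / 1000 = 1621 kN.
Design strength φR_n = 0.75 × 1621 = 1220 kN.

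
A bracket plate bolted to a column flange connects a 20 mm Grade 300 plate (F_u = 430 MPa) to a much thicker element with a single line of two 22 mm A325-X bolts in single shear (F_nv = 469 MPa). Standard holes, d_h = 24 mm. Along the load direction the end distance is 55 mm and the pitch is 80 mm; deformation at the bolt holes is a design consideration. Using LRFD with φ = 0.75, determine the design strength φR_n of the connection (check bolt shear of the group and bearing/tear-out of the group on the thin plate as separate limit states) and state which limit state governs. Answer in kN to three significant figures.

267 kN (bolt shear governs)

Bolt shear: A_b = π·22²/4 = 380.1 mm²; R_n = 469 × 380.1 × 2 × 1 / 1000 = 356.6 kN → 0.75 × 356.6 = 267 kN.
Bearing (1.2 l_c t F_u ≤ 2.4 d t F_u): upper limit = 2.4·22·20·430 / 1000 = 454.1 kN.
  Edge l_c = 55 − 24/2 = 43 → r_n = 443.8 kN; interior l_c = 80 − 24 = 56 → r_n = 454.1 kN.
  R_n,bearing = 1·443.8 + 1·454.1 = 897.8 kN → 0.75 × 897.8 = 673 kN.
Bolt shear governs: 267 kN.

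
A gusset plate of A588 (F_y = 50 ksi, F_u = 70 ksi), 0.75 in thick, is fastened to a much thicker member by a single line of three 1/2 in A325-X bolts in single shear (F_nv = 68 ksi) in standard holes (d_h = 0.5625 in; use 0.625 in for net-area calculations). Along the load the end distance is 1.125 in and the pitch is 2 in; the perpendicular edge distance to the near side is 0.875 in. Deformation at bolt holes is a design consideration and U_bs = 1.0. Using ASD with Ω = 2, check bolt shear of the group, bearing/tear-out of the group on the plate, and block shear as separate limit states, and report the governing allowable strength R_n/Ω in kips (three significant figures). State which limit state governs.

20 kips (bolt shear governs)

Bolt shear: A_b = π·0.5²/4 = 0.1963 in²; R_n = 68 × 0.1963 × 3 × 1 = 40.06 kips → 40.06 / 2 = 20 kips.
Bearing: edge l_c = 0.8438, r_n = 53.16 kips; interior l_c = 1.438, r_n = 63 kips; R_n = 53.16 + 2·63 = 179.2 kips → 89.6 kips.
Block shear: A_gv = 3.844, A_nv = 2.672, A_nt = 0.4219 in²; R_n = min(0.6F_uA_nv, 0.6F_yA_gv) + U_bs·F_u·A_nt = 141.8 kips → 70.9 kips.
Bolt shear governs: 20 kips.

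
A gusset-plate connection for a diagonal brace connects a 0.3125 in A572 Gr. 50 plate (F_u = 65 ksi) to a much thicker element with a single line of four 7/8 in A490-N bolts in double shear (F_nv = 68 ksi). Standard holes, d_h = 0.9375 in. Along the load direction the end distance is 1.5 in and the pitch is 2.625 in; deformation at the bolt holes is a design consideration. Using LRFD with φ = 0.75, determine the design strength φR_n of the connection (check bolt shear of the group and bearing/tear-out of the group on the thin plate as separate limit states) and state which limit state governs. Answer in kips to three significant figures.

Bolt shear: A_b = π·0.875²/4 = 0.6013 in²; R_n = 68 × 0.6013 × 4 × 2 = 327.1 kips → 0.75 × 327.1 = 245 kips.
Bearing (1.2 l_c t F_u ≤ 2.4 d t F_u): upper limit = 2.4·0.875·0.3125·65 = 42.66 kips.
  Edge l_c = 1.5 − 0.9375/2 = 1.031 → r_n = 25.14 kips; interior l_c = 2.625 − 0.9375 = 1.688 → r_n = 41.13 kips.
  R_n,bearing = 1·25.14 + 3·41.13 = 148.5 kips → 0.75 × 148.5 = 111 kips.
Bearing governs: 111 kips.

111 kips (bearing governs)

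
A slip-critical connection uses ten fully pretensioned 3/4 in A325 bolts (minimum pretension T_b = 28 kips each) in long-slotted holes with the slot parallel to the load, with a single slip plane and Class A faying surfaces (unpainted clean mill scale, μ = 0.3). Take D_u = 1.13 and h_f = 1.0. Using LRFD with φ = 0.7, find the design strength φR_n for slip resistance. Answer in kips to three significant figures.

R_n = μ · D_u · h_f · T_b · n_s · n_b = 0.3 × 1.13 × 1.0 × 28 × 1 × 10 = 94.92 kips.
Design strength φR_n = 0.7 × 94.92 = 66.4 kips.

66.4 kips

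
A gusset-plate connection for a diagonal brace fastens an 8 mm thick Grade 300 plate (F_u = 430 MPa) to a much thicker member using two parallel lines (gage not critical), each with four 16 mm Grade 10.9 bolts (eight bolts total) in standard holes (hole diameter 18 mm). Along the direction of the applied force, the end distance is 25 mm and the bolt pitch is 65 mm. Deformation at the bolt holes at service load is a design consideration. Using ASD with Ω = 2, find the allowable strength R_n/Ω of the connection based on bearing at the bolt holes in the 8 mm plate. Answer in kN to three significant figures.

462 kN

Per bolt r_n = 1.2 l_c t F_u ≤ 2.4 d t F_u; upper limit = 2.4 × 16 × 8 × 430 / 1000 = 132.1 kN.
Edge bolt: l_c = 25 − 18/2 = 16 mm → 1.2 × 16 × 8 × 430 / 1000 = 66.05 → r_n = 66.05 kN.
Interior bolts: l_c = 65 − 18 = 47 mm → 1.2 × 47 × 8 × 430 / 1000 = 194 → r_n = 132.1 kN.
R_n = 2 × 66.05 + 6 × 132.1 = 924.7 kN.
Allowable strength R_n/Ω = 924.7 / 2 = 462 kN.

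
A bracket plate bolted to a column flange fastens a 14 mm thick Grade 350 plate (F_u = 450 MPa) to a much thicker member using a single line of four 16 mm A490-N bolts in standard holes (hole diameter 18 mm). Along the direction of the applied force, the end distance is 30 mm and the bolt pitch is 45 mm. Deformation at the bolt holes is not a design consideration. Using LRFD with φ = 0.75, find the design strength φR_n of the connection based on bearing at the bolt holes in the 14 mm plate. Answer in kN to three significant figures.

Per bolt r_n = 1.5 l_c t F_u ≤ 3.0 d t F_u; upper limit = 3.0 × 16 × 14 × 450 / 1000 = 302.4 kN.
Edge bolt: l_c = 30 − 18/2 = 21 mm → 1.5 × 21 × 14 × 450 / 1000 = 198.5 → r_n = 198.5 kN.
Interior bolts: l_c = 45 − 18 = 27 mm → 1.5 × 27 × 14 × 450 / 1000 = 255.2 → r_n = 255.2 kN.
R_n = 1 × 198.5 + 3 × 255.2 = 963.9 kN.
Design strength φR_n = 0.75 × 963.9 = 723 kN.

723 kN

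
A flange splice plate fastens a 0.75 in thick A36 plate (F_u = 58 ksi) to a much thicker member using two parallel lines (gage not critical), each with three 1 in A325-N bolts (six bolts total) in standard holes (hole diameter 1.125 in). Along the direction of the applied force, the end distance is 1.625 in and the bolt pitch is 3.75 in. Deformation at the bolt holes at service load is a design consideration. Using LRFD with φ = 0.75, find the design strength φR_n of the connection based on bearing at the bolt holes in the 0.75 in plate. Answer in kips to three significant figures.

Per bolt r_n = 1.2 l_c t F_u ≤ 2.4 d t F_u; upper limit = 2.4 × 1 × 0.75 × 58 = 104.4 kips.
Edge bolt: l_c = 1.625 − 1.125/2 = 1.062 in → 1.2 × 1.062 × 0.75 × 58 = 55.46 → r_n = 55.46 kips.
Interior bolts: l_c = 3.75 − 1.125 = 2.625 in → 1.2 × 2.625 × 0.75 × 58 = 137 → r_n = 104.4 kips.
R_n = 2 × 55.46 + 4 × 104.4 = 528.5 kips.
Design strength φR_n = 0.75 × 528.5 = 396 kips.

396 kips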